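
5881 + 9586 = 15467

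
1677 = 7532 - 5855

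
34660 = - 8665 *( - 4 )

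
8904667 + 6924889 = 15829556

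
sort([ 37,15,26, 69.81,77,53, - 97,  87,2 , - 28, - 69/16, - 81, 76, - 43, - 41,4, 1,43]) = [ - 97,  -  81,-43, - 41,  -  28, - 69/16, 1, 2,4, 15,26,37, 43, 53 , 69.81,76 , 77, 87 ] 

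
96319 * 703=67712257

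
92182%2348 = 610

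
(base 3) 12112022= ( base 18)C7H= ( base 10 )4031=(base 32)3tv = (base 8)7677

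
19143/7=2734+5/7  =  2734.71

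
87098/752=43549/376 =115.82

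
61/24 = 2 + 13/24 = 2.54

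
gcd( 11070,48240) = 90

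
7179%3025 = 1129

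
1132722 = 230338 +902384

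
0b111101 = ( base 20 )31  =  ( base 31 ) 1U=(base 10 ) 61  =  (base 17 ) 3A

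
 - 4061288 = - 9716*418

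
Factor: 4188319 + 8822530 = 13010849^1 = 13010849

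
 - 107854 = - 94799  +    -  13055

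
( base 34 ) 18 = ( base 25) 1h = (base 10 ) 42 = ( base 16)2A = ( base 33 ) 19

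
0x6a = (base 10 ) 106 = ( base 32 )3a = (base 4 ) 1222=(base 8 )152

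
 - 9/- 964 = 9/964 = 0.01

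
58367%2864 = 1087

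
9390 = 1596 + 7794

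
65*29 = 1885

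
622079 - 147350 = 474729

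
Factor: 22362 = 2^1*3^1*3727^1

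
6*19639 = 117834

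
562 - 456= 106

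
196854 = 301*654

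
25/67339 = 25/67339=   0.00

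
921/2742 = 307/914 = 0.34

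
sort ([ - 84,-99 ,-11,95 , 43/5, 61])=[ - 99, - 84 , - 11,43/5,61, 95] 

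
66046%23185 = 19676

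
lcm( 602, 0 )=0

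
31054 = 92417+-61363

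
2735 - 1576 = 1159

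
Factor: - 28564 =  - 2^2*37^1 *193^1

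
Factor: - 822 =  - 2^1*3^1*137^1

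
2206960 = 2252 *980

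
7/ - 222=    - 1+215/222  =  -0.03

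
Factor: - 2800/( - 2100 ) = 2^2*3^( - 1 ) = 4/3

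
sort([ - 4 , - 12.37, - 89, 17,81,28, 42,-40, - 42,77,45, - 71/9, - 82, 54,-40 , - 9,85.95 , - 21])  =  [-89,  -  82,-42,-40, - 40, - 21, - 12.37 , - 9, - 71/9, - 4,17, 28,42 , 45,54, 77 , 81 , 85.95 ] 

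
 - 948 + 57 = -891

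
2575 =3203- 628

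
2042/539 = 2042/539 = 3.79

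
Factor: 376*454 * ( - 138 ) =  - 2^5 *3^1 * 23^1*47^1*227^1 = - 23557152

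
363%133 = 97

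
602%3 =2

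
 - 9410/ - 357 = 9410/357 = 26.36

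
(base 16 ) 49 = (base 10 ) 73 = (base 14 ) 53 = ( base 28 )2H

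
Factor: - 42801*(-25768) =1102896168 =2^3*3^1*11^1*1297^1*3221^1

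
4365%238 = 81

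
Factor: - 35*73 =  - 5^1*7^1*73^1 = - 2555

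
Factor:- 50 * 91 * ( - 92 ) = 2^3*5^2*7^1*13^1*23^1 = 418600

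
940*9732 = 9148080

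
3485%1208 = 1069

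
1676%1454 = 222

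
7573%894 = 421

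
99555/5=19911 = 19911.00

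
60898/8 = 30449/4  =  7612.25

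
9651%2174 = 955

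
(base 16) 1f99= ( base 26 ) bp3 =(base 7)32404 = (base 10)8089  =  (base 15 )25E4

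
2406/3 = 802 = 802.00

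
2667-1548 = 1119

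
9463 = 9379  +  84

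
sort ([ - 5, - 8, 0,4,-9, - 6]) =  [ -9, - 8, - 6, - 5,0,4] 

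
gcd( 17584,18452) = 28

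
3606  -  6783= -3177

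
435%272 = 163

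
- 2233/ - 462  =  29/6 = 4.83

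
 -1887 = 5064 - 6951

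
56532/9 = 18844/3 = 6281.33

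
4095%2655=1440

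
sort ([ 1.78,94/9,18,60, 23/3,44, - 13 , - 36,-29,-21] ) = [ - 36, - 29, - 21,-13,1.78, 23/3, 94/9,18, 44,60 ] 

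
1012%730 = 282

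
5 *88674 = 443370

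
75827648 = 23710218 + 52117430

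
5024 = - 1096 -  - 6120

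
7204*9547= 68776588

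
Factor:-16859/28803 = -3^(-1)*  23^1*733^1*9601^(-1 )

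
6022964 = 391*15404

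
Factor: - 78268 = -2^2 * 17^1 * 1151^1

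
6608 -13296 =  - 6688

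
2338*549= 1283562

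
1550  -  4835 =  - 3285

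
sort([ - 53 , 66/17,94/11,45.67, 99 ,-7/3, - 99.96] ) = [- 99.96, - 53,-7/3, 66/17, 94/11, 45.67, 99] 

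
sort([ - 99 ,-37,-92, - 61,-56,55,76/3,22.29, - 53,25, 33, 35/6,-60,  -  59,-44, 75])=[-99, - 92 ,-61,-60,-59, - 56, - 53, - 44,  -  37,35/6,22.29, 25,76/3,33,55,  75]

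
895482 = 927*966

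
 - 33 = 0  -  33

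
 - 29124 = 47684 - 76808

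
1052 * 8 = 8416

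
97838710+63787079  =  161625789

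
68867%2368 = 195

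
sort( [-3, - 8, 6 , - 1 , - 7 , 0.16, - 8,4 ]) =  [ - 8, - 8, - 7, - 3, - 1, 0.16, 4,  6 ] 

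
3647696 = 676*5396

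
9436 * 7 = 66052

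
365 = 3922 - 3557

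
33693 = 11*3063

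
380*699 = 265620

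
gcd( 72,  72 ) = 72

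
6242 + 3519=9761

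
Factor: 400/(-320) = -2^(-2)*5^1 = -5/4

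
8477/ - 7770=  - 1211/1110 = -1.09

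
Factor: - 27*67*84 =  - 2^2*3^4 * 7^1*67^1= -151956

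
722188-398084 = 324104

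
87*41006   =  3567522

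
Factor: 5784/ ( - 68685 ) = -2^3*5^( - 1)*19^( - 1) = - 8/95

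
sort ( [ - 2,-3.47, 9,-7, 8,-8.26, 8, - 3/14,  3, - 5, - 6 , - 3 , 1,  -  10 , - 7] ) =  [-10 , - 8.26 ,-7,-7, - 6, - 5, - 3.47,-3  ,-2,-3/14,1,3, 8,8,  9] 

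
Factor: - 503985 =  - 3^1 * 5^1*  33599^1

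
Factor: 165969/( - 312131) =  - 3^5*457^( - 1) = - 243/457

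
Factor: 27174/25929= 9058/8643  =  2^1*3^(-1 ) *7^1*43^( - 1)*67^( - 1 )*647^1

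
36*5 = 180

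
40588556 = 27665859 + 12922697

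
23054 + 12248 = 35302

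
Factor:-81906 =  - 2^1*3^1*11^1*17^1*73^1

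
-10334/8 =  - 1292+1/4 = - 1291.75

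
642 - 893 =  - 251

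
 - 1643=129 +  - 1772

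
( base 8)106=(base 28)2e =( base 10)70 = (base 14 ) 50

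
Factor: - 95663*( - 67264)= 2^6 *271^1*353^1 * 1051^1= 6434676032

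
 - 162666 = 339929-502595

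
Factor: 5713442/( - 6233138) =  - 2856721/3116569 = - 7^1*23^( - 1 ) * 59^1*179^ (- 1)*757^( - 1 )*6917^1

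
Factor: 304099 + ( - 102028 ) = 202071= 3^1*193^1 * 349^1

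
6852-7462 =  - 610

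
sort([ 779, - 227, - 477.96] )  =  [ - 477.96, - 227,779 ] 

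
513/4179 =171/1393 = 0.12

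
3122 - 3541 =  - 419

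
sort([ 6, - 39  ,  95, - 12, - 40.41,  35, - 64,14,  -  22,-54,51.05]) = [ - 64, - 54, - 40.41, - 39,-22, - 12,6,14,35,51.05, 95 ] 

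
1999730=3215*622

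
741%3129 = 741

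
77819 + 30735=108554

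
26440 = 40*661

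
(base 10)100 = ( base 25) 40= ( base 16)64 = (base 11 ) 91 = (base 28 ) 3G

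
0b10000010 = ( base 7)244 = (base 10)130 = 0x82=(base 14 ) 94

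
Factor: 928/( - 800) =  - 5^( -2) * 29^1 = - 29/25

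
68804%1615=974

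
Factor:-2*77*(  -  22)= 2^2*7^1*11^2 =3388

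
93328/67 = 93328/67= 1392.96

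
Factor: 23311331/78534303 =3^( - 1 )*29^1*97^1 * 8287^1* 26178101^( - 1 ) 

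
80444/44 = 1828 + 3/11  =  1828.27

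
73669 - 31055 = 42614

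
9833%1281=866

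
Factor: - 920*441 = -405720 = - 2^3*3^2*5^1*7^2*23^1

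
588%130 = 68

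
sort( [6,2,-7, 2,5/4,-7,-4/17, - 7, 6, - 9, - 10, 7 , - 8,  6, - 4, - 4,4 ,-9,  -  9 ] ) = [ - 10,-9,-9,-9, - 8,-7,-7,-7, - 4 ,-4,-4/17,5/4,2, 2, 4, 6,  6,6, 7 ]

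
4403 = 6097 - 1694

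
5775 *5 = 28875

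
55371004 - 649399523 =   -  594028519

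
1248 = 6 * 208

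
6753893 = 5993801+760092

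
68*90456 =6151008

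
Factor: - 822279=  - 3^1*274093^1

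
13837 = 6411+7426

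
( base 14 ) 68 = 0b1011100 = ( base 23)40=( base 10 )92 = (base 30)32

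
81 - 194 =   -  113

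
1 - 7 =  - 6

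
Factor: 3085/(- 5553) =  - 5/9  =  -  3^(  -  2)*5^1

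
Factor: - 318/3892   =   - 159/1946=-  2^ (-1)* 3^1 * 7^(  -  1 )*53^1*139^ (-1 )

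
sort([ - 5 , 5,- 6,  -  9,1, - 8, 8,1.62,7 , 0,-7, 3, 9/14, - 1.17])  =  [- 9,  -  8, - 7 , - 6, - 5, - 1.17,0, 9/14,1,1.62, 3, 5, 7,  8] 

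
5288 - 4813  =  475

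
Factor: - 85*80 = - 2^4*5^2 * 17^1 = - 6800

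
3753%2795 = 958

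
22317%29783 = 22317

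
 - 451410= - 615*734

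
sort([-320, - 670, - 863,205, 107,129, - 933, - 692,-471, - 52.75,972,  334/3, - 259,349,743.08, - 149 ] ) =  [ - 933, - 863, - 692,-670, - 471, -320, - 259, - 149,-52.75 , 107,334/3,129,205,349, 743.08,972]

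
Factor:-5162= - 2^1* 29^1*89^1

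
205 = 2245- 2040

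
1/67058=1/67058 = 0.00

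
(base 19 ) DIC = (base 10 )5047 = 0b1001110110111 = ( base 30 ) 5I7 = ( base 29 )601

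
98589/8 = 12323 + 5/8 = 12323.62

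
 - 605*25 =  - 15125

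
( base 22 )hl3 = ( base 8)20765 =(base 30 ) 9JN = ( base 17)1d16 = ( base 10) 8693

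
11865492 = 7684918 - - 4180574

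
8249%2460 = 869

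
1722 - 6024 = -4302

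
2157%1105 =1052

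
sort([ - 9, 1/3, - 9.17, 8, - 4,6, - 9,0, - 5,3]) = [-9.17 , - 9, - 9, - 5,-4, 0 , 1/3,3,6,8]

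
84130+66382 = 150512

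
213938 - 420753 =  - 206815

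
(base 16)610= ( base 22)34c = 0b11000010000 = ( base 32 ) 1gg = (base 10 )1552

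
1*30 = 30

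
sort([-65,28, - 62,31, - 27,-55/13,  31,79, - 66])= [ - 66,-65 , - 62, - 27, - 55/13, 28,  31, 31 , 79] 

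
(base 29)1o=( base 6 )125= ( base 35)1I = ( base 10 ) 53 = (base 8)65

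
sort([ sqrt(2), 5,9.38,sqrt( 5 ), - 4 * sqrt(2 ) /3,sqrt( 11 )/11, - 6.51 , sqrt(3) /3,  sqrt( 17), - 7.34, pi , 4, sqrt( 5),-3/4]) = [ - 7.34, - 6.51, - 4 * sqrt( 2 )/3, - 3/4 , sqrt( 11 )/11, sqrt( 3)/3, sqrt(2),sqrt(5),sqrt( 5),pi,4,  sqrt(17 ), 5,9.38]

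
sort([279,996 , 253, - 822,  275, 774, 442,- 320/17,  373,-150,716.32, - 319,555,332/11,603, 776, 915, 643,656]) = [  -  822, - 319,  -  150,-320/17, 332/11 , 253,275,279, 373,442, 555, 603,  643,656,716.32,774, 776, 915, 996]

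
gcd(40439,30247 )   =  7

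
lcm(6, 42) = 42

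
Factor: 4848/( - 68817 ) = - 1616/22939=- 2^4 *7^( - 1)*29^(-1)*101^1*113^(-1) 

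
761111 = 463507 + 297604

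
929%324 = 281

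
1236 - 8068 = -6832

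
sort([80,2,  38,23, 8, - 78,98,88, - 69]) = [ - 78 , - 69,2, 8,23,38,80,88,98]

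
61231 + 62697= 123928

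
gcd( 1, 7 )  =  1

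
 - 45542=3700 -49242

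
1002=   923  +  79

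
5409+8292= 13701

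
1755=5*351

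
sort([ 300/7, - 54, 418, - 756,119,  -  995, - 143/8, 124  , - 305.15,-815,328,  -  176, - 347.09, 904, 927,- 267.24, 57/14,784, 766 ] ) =[ - 995, - 815,  -  756,-347.09,-305.15,-267.24, - 176,-54,-143/8,57/14, 300/7, 119,124,328,418, 766 , 784,904,927]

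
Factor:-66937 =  - 13^1*19^1 *271^1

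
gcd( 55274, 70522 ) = 1906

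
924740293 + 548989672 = 1473729965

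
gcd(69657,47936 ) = 749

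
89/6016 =89/6016  =  0.01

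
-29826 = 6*( - 4971)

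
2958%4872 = 2958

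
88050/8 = 44025/4 = 11006.25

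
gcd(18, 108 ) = 18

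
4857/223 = 4857/223 = 21.78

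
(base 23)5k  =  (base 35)3u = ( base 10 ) 135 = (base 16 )87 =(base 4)2013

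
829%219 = 172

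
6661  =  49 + 6612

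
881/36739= 881/36739 = 0.02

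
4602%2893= 1709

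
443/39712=443/39712=0.01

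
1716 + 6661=8377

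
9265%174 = 43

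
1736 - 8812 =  - 7076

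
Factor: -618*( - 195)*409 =49288590=2^1*3^2*5^1*13^1*103^1*409^1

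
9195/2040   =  4  +  69/136 = 4.51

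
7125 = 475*15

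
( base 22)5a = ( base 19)66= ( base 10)120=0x78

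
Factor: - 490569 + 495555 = 4986 = 2^1*3^2*277^1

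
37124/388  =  95  +  66/97=95.68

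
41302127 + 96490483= 137792610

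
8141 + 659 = 8800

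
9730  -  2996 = 6734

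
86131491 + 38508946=124640437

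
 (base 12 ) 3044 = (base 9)7157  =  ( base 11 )3A30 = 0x1474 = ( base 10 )5236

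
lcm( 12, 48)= 48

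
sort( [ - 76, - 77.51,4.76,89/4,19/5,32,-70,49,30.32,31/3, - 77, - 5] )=[ - 77.51, - 77, - 76, - 70, - 5, 19/5, 4.76,31/3,89/4, 30.32, 32, 49 ]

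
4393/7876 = 4393/7876  =  0.56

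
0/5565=0 = 0.00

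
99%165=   99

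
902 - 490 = 412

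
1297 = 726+571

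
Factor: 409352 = 2^3 * 51169^1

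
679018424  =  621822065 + 57196359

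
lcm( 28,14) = 28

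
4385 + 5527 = 9912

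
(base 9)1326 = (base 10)996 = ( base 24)1hc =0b1111100100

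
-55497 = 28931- 84428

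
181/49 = 3 + 34/49 = 3.69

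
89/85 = 1 + 4/85 = 1.05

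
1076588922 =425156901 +651432021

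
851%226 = 173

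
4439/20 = 4439/20  =  221.95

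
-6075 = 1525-7600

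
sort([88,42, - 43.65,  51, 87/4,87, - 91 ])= [ - 91, - 43.65 , 87/4, 42, 51, 87,88]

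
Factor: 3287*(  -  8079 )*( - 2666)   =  2^1*3^1*19^1*31^1*43^1*173^1*2693^1=70797424218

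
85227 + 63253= 148480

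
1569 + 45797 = 47366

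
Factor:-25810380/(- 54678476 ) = 3^3 * 5^1 * 3067^( - 1)*4457^( - 1 )*47797^1= 6452595/13669619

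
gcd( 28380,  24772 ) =44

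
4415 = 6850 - 2435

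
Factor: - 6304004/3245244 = - 3^(-1)*7^1*225143^1*270437^ ( - 1 ) = -1576001/811311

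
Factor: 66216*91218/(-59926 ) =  - 3020045544/29963= - 2^3* 3^2 * 19^( - 2 )*23^1 * 31^1*83^( - 1)*89^1 * 661^1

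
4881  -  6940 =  - 2059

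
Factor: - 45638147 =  - 45638147^1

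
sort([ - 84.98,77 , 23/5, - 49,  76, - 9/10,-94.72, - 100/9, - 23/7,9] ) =[ - 94.72, - 84.98, - 49 , - 100/9, - 23/7, - 9/10,23/5, 9,  76, 77] 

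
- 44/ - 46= 22/23= 0.96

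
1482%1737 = 1482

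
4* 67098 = 268392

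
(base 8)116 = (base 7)141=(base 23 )39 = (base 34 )2A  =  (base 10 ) 78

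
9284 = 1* 9284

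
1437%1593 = 1437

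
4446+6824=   11270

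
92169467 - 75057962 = 17111505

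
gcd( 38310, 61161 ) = 3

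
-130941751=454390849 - 585332600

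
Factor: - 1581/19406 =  - 2^( - 1 )*3^1 * 17^1*313^( - 1)= - 51/626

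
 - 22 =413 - 435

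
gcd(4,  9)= 1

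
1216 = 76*16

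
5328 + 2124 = 7452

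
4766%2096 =574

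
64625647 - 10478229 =54147418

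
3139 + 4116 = 7255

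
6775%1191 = 820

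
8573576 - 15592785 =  - 7019209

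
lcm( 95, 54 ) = 5130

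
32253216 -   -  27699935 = 59953151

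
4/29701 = 4/29701 = 0.00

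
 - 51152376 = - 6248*8187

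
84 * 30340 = 2548560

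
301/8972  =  301/8972 = 0.03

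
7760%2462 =374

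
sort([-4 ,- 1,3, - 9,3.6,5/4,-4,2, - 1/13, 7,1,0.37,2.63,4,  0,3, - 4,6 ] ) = [ - 9, -4, - 4, - 4,-1,-1/13,0,0.37,1,5/4, 2,2.63,3,3,3.6,4,6,7]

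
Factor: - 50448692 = -2^2*7^1*101^1*17839^1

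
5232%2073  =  1086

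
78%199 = 78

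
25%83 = 25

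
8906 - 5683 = 3223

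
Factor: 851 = 23^1*37^1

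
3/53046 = 1/17682=   0.00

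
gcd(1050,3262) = 14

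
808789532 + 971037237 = 1779826769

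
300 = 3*100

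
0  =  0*32660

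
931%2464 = 931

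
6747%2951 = 845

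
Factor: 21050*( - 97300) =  - 2048165000 = - 2^3*5^4*7^1*139^1 *421^1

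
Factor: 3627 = 3^2*13^1*31^1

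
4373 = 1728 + 2645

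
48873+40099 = 88972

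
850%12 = 10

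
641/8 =80+1/8=80.12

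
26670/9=2963+1/3  =  2963.33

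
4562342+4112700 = 8675042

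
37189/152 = 37189/152 = 244.66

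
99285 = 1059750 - 960465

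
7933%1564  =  113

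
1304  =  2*652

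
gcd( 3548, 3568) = 4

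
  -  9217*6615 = -60970455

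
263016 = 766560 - 503544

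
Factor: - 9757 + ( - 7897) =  - 17654=-2^1 * 7^1*13^1 * 97^1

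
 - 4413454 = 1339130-5752584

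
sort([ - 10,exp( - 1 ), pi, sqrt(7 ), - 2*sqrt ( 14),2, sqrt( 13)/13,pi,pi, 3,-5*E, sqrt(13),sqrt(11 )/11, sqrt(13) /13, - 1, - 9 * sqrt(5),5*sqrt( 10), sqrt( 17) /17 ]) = [-9*sqrt (5), - 5 * E,  -  10, - 2*sqrt(14), - 1,sqrt( 17)/17,sqrt(13) /13,sqrt ( 13)/13, sqrt( 11)/11, exp( - 1),2 , sqrt(7 ),3,pi, pi, pi, sqrt( 13),5*sqrt(10)]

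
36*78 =2808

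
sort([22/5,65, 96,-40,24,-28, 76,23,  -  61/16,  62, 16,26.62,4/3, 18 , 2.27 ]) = [ - 40, - 28 , - 61/16,4/3, 2.27,22/5, 16, 18, 23, 24, 26.62, 62,65, 76, 96]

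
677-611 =66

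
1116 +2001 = 3117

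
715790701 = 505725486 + 210065215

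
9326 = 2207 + 7119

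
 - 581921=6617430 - 7199351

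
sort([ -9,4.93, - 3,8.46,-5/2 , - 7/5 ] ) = [ - 9, - 3, - 5/2,-7/5, 4.93, 8.46]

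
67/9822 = 67/9822=0.01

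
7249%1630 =729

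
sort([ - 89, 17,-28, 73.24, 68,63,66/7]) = [ -89, - 28,66/7, 17, 63,68, 73.24]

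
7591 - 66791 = -59200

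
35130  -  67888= - 32758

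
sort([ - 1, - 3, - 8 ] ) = [ - 8,-3,  -  1 ]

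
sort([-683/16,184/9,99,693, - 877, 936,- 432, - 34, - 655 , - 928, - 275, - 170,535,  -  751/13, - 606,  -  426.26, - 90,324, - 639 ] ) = [ - 928, - 877, - 655, - 639, - 606, - 432 , -426.26, - 275,- 170, - 90,-751/13,-683/16 , - 34,184/9 , 99 , 324,535,693,936]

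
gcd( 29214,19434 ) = 6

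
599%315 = 284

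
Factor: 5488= 2^4*7^3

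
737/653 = 1 + 84/653 = 1.13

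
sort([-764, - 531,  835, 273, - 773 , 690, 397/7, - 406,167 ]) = [ - 773, - 764, - 531, - 406, 397/7,167,273,690,835 ]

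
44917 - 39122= 5795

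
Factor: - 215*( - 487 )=5^1*43^1*487^1 = 104705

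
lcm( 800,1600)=1600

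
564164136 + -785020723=-220856587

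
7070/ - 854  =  -505/61 = - 8.28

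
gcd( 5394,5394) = 5394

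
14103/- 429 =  - 4701/143=-  32.87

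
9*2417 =21753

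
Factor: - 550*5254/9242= - 2^1*5^2*11^1*37^1*71^1*4621^( - 1) = - 1444850/4621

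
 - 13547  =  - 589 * 23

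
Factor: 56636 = 2^2*14159^1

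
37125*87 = 3229875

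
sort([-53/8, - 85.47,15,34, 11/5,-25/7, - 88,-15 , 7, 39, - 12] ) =[ - 88, - 85.47, - 15  , - 12,-53/8, - 25/7, 11/5, 7,15,34, 39 ] 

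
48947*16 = 783152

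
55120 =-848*( - 65)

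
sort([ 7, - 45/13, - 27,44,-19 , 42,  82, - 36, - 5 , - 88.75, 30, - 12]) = [-88.75, - 36, - 27, - 19, - 12, - 5, - 45/13,  7,30,42,44, 82]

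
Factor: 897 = 3^1*13^1*23^1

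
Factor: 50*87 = 4350 = 2^1  *3^1*5^2*29^1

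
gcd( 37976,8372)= 4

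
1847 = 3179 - 1332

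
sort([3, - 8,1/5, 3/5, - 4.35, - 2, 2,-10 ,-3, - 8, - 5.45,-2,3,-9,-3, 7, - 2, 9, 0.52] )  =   [-10,- 9 ,-8,-8,  -  5.45, - 4.35, - 3 , - 3, -2,-2 ,  -  2, 1/5 , 0.52, 3/5,2 , 3,3, 7 , 9 ]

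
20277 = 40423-20146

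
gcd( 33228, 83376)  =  36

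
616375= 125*4931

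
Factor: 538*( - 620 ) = - 2^3*5^1*31^1*269^1 = - 333560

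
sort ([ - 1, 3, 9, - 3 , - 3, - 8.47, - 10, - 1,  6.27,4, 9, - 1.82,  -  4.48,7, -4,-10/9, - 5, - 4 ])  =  [-10, - 8.47, - 5, - 4.48, - 4, - 4, - 3, - 3,  -  1.82 , - 10/9, - 1, - 1, 3,  4, 6.27, 7  ,  9, 9] 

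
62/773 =62/773 = 0.08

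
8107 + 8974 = 17081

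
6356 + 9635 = 15991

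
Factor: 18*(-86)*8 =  -2^5*3^2*43^1 = - 12384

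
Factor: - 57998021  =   - 3583^1*16187^1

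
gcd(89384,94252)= 4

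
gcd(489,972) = 3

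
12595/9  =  12595/9 = 1399.44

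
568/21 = 27  +  1/21=27.05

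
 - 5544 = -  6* 924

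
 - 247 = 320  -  567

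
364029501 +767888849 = 1131918350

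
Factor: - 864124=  - 2^2*349^1*619^1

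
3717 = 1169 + 2548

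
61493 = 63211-1718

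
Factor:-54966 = - 2^1 * 3^1 * 9161^1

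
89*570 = 50730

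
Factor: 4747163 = 251^1*18913^1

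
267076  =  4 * 66769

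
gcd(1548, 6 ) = 6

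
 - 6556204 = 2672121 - 9228325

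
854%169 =9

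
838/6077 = 838/6077 = 0.14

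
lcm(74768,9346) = 74768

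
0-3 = - 3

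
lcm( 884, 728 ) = 12376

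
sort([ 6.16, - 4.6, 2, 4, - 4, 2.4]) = [ -4.6, - 4,  2, 2.4, 4, 6.16]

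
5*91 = 455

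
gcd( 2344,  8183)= 1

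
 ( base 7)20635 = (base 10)5122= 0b1010000000010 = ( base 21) BCJ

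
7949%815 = 614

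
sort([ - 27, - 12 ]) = [ - 27, - 12 ]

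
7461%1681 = 737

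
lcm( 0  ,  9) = 0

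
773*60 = 46380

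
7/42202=7/42202 = 0.00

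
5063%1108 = 631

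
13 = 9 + 4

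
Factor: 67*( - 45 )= - 3015= - 3^2*5^1 * 67^1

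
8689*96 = 834144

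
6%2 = 0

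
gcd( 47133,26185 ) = 5237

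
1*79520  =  79520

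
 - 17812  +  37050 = 19238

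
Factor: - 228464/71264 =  - 2^( - 1 )*17^( - 1) * 109^1=- 109/34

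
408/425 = 24/25 = 0.96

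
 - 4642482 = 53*( - 87594)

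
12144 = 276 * 44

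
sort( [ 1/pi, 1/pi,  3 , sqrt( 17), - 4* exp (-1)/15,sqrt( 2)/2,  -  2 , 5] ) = [-2, - 4*exp( - 1)/15,1/pi,1/pi,sqrt( 2)/2,3, sqrt( 17) , 5 ] 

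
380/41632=95/10408 =0.01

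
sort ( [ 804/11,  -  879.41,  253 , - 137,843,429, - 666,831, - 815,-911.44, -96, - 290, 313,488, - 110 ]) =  [ - 911.44  , - 879.41,  -  815, - 666, - 290, - 137,-110 ,- 96,804/11,  253,313, 429, 488, 831,843] 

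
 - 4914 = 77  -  4991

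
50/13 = 50/13 = 3.85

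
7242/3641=7242/3641 = 1.99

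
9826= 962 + 8864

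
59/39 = 59/39 = 1.51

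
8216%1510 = 666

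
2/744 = 1/372 = 0.00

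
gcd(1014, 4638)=6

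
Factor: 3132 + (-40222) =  - 37090 = -2^1*5^1*3709^1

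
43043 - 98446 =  - 55403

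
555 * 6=3330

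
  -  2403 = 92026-94429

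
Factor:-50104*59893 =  - 3000878872 = -2^3*101^1*593^1*6263^1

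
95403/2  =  95403/2= 47701.50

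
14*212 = 2968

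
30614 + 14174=44788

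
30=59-29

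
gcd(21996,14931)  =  9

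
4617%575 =17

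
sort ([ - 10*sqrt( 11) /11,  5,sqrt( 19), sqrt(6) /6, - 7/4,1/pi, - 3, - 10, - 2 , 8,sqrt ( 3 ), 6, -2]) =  [ - 10,-10*sqrt ( 11)/11, - 3, - 2,-2, - 7/4,  1/pi , sqrt(6 )/6,sqrt (3 ),sqrt( 19),5,  6,8]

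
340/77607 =340/77607 = 0.00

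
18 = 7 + 11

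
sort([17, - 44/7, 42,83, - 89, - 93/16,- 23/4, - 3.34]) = [ - 89, - 44/7 , - 93/16, - 23/4,  -  3.34, 17, 42, 83] 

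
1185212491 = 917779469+267433022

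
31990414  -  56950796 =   -  24960382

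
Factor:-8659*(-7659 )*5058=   2^1*3^4*7^1*23^1*37^1*281^1*1237^1 =335442923298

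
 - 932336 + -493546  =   - 1425882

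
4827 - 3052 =1775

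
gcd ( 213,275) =1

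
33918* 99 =3357882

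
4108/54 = 2054/27 = 76.07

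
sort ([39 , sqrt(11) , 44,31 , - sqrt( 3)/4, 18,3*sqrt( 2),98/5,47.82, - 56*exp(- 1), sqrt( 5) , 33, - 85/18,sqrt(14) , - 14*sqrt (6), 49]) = [ - 14*sqrt( 6 ), - 56*exp(-1), - 85/18,  -  sqrt ( 3) /4,  sqrt( 5), sqrt(11),sqrt( 14),3 * sqrt( 2), 18,98/5,31, 33 , 39,44, 47.82,  49]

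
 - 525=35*(  -  15)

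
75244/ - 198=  - 381+97/99 = - 380.02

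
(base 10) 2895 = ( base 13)1419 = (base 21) 6bi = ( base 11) 21A2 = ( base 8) 5517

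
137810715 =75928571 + 61882144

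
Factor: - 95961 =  -3^1*29^1*1103^1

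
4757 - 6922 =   -  2165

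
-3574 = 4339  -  7913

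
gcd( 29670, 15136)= 86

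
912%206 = 88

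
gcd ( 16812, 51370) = 934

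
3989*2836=11312804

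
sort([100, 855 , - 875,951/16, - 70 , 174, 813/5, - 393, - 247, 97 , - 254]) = [  -  875,- 393,-254, - 247, - 70,951/16, 97 , 100,813/5 , 174, 855 ] 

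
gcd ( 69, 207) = 69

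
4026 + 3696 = 7722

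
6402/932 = 3201/466 = 6.87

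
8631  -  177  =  8454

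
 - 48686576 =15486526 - 64173102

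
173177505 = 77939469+95238036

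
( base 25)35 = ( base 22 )3E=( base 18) 48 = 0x50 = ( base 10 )80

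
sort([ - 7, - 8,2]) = [ - 8, - 7,  2] 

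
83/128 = 83/128 = 0.65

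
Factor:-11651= -61^1*191^1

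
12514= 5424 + 7090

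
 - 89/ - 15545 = 89/15545 = 0.01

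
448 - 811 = - 363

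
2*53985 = 107970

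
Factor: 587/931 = 7^( - 2)*19^(-1 )*587^1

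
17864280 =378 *47260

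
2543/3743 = 2543/3743 = 0.68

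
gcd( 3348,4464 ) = 1116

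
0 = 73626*0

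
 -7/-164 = 7/164 = 0.04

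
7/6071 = 7/6071  =  0.00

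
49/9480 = 49/9480 = 0.01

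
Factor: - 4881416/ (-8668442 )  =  2^2*631^1*967^1 *4334221^ (- 1) =2440708/4334221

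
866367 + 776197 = 1642564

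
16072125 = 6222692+9849433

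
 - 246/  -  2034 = 41/339 = 0.12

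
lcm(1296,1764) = 63504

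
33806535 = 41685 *811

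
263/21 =263/21 = 12.52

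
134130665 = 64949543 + 69181122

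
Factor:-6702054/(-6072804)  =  1117009/1012134 = 2^(  -  1 )*3^( - 1)*43^( - 1)*3923^ ( - 1)*1117009^1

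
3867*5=19335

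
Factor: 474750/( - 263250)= - 3^( - 2 )*13^(-1) * 211^1= - 211/117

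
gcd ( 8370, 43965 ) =45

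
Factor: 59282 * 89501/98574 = 2652899141/49287 = 3^ ( -1)* 7^( - 1 )*2347^( - 1) * 29641^1*89501^1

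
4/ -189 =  - 4/189 = -0.02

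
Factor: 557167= 13^1*42859^1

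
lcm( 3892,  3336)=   23352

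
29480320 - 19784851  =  9695469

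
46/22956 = 23/11478  =  0.00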